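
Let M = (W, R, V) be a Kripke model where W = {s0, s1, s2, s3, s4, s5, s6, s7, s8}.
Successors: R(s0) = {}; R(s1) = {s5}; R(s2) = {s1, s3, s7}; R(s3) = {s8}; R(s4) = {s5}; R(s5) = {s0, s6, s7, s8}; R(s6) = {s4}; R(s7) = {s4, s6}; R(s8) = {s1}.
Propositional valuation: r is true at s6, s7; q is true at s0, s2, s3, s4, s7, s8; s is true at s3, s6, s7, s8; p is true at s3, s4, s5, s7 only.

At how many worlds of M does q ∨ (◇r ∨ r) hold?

8

Let φ = q ∨ (◇r ∨ r). Evaluate φ at each world:
  s0 (successors ∅): φ is true.
  s1 (successors {s5}): φ is false.
  s2 (successors {s1, s3, s7}): φ is true.
  s3 (successors {s8}): φ is true.
  s4 (successors {s5}): φ is true.
  s5 (successors {s0, s6, s7, s8}): φ is true.
  s6 (successors {s4}): φ is true.
  s7 (successors {s4, s6}): φ is true.
  s8 (successors {s1}): φ is true.
For instance, at s2:
  At s2: q is true, ◇r ∨ r is true, so q ∨ (◇r ∨ r) is true.
    At s2: ◇r is true, r is false, so ◇r ∨ r is true.
      At s2: ◇r requires r at some successor in {s1, s3, s7}.
        r holds at s7, so ◇r is true at s2.
Satisfying worlds: {s0, s2, s3, s4, s5, s6, s7, s8}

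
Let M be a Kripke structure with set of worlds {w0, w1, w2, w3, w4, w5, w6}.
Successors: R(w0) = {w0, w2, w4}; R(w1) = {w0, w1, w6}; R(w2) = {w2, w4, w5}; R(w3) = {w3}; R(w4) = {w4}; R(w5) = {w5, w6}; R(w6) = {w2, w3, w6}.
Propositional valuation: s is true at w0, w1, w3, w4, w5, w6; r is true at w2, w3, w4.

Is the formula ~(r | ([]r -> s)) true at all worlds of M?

Let φ = ~(r | ([]r -> s)). Evaluate φ at each world:
  w0 (successors {w0, w2, w4}): φ is false.
  w1 (successors {w0, w1, w6}): φ is false.
  w2 (successors {w2, w4, w5}): φ is false.
  w3 (successors {w3}): φ is false.
  w4 (successors {w4}): φ is false.
  w5 (successors {w5, w6}): φ is false.
  w6 (successors {w2, w3, w6}): φ is false.
Detail at w0 (counterexample):
  At w0: r | ([]r -> s) is true, so ~(r | ([]r -> s)) is false.
    At w0: r is false, []r -> s is true, so r | ([]r -> s) is true.
      At w0: []r is false, s is true, so []r -> s is true.

No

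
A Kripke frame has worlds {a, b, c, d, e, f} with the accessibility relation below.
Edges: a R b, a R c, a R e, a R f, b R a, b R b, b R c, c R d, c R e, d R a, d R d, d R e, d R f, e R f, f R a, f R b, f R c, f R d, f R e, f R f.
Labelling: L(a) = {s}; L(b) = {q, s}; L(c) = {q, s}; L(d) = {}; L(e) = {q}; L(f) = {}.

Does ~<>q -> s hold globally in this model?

No

Let φ = ~<>q -> s. Evaluate φ at each world:
  a (successors {b, c, e, f}): φ is true.
  b (successors {a, b, c}): φ is true.
  c (successors {d, e}): φ is true.
  d (successors {a, d, e, f}): φ is true.
  e (successors {f}): φ is false.
  f (successors {a, b, c, d, e, f}): φ is true.
Detail at e (counterexample):
  At e: ~<>q is true, s is false, so ~<>q -> s is false.
    At e: <>q is false, so ~<>q is true.
      At e: <>q requires q at some successor in {f}.
        At f: q is false.
      So <>q is false at e.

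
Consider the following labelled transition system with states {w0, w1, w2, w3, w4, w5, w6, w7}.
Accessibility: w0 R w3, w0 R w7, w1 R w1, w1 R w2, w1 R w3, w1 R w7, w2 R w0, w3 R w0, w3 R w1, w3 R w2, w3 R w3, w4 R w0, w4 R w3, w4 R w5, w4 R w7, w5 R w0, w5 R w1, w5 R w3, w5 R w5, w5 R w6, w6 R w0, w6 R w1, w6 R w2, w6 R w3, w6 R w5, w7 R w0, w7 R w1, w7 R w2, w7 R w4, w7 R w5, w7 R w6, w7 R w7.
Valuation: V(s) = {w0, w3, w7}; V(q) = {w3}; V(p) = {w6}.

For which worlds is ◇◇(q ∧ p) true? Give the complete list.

none

Recall that ◇ψ holds at a world iff ψ holds at some accessible world.
Let φ = ◇◇(q ∧ p). Evaluate φ at each world:
  w0 (successors {w3, w7}): φ is false.
  w1 (successors {w1, w2, w3, w7}): φ is false.
  w2 (successors {w0}): φ is false.
  w3 (successors {w0, w1, w2, w3}): φ is false.
  w4 (successors {w0, w3, w5, w7}): φ is false.
  w5 (successors {w0, w1, w3, w5, w6}): φ is false.
  w6 (successors {w0, w1, w2, w3, w5}): φ is false.
  w7 (successors {w0, w1, w2, w4, w5, w6, w7}): φ is false.
For instance, at w4:
  At w4: ◇◇(q ∧ p) requires ◇(q ∧ p) at some successor in {w0, w3, w5, w7}.
    At w0: ◇(q ∧ p) is false.
    At w3: ◇(q ∧ p) is false.
    At w5: ◇(q ∧ p) is false.
    At w7: ◇(q ∧ p) is false.
  So ◇◇(q ∧ p) is false at w4.
Satisfying worlds: none.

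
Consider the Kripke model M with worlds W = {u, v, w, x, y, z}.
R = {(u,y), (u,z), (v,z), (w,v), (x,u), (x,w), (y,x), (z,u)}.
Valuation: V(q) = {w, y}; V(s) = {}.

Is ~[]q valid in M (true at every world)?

Let φ = ~[]q. Evaluate φ at each world:
  u (successors {y, z}): φ is true.
  v (successors {z}): φ is true.
  w (successors {v}): φ is true.
  x (successors {u, w}): φ is true.
  y (successors {x}): φ is true.
  z (successors {u}): φ is true.
For instance, at w:
  At w: []q is false, so ~[]q is true.
    At w: []q requires q at every successor {v}.
      q fails at v, so []q is false at w.

Yes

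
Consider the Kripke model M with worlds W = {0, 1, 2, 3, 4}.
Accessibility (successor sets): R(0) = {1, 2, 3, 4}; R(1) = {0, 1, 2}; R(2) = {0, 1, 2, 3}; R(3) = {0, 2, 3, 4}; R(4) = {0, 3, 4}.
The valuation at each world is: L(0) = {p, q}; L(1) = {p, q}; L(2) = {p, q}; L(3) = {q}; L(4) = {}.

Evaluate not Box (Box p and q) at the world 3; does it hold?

At 3: Box (Box p and q) is false, so not Box (Box p and q) is true.
  At 3: Box (Box p and q) requires Box p and q at every successor {0, 2, 3, 4}.
    Box p and q fails at 0, so Box (Box p and q) is false at 3.
      At 0: Box p is false, q is true, so Box p and q is false.

Yes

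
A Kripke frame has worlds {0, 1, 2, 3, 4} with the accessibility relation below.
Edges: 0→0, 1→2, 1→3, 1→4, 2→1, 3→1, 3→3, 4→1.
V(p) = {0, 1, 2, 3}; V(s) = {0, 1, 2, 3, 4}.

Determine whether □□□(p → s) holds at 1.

At 1: □□□(p → s) requires □□(p → s) at every successor {2, 3, 4}.
    At 2: □□(p → s) requires □(p → s) at every successor {1}.
      At 1: □(p → s) is true.
    So □□(p → s) is true at 2.
    At 3: □□(p → s) requires □(p → s) at every successor {1, 3}.
      At 1: □(p → s) is true.
      At 3: □(p → s) is true.
    So □□(p → s) is true at 3.
    At 4: □□(p → s) requires □(p → s) at every successor {1}.
      At 1: □(p → s) is true.
    So □□(p → s) is true at 4.
So □□□(p → s) is true at 1.

Yes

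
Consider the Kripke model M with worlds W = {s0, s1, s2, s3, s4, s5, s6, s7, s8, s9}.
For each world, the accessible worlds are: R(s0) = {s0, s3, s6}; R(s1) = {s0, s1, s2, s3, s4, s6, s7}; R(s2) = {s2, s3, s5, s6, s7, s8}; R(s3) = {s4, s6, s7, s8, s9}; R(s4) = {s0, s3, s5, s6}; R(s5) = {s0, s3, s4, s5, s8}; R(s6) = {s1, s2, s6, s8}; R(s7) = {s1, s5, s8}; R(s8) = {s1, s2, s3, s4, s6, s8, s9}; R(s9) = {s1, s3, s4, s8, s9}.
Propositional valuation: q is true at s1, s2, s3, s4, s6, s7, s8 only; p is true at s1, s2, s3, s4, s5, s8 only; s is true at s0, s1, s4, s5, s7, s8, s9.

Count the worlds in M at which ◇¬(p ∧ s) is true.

Let φ = ◇¬(p ∧ s). Evaluate φ at each world:
  s0 (successors {s0, s3, s6}): φ is true.
  s1 (successors {s0, s1, s2, s3, s4, s6, s7}): φ is true.
  s2 (successors {s2, s3, s5, s6, s7, s8}): φ is true.
  s3 (successors {s4, s6, s7, s8, s9}): φ is true.
  s4 (successors {s0, s3, s5, s6}): φ is true.
  s5 (successors {s0, s3, s4, s5, s8}): φ is true.
  s6 (successors {s1, s2, s6, s8}): φ is true.
  s7 (successors {s1, s5, s8}): φ is false.
  s8 (successors {s1, s2, s3, s4, s6, s8, s9}): φ is true.
  s9 (successors {s1, s3, s4, s8, s9}): φ is true.
For instance, at s4:
  At s4: ◇¬(p ∧ s) requires ¬(p ∧ s) at some successor in {s0, s3, s5, s6}.
    ¬(p ∧ s) holds at s0, so ◇¬(p ∧ s) is true at s4.
Satisfying worlds: {s0, s1, s2, s3, s4, s5, s6, s8, s9}

9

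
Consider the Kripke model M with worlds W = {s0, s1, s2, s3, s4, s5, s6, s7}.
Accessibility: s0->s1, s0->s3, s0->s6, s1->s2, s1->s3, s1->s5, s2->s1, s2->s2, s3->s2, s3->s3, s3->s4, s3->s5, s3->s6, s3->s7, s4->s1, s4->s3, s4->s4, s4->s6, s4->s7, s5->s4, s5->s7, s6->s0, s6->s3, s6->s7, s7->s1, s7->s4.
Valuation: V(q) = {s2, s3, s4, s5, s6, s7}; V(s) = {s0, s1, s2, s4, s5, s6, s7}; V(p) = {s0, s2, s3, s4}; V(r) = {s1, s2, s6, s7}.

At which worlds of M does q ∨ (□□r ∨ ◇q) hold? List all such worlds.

Recall that □ψ holds at a world iff ψ holds at every accessible world, and ◇ψ holds iff ψ holds at some accessible world.
Let φ = q ∨ (□□r ∨ ◇q). Evaluate φ at each world:
  s0 (successors {s1, s3, s6}): φ is true.
  s1 (successors {s2, s3, s5}): φ is true.
  s2 (successors {s1, s2}): φ is true.
  s3 (successors {s2, s3, s4, s5, s6, s7}): φ is true.
  s4 (successors {s1, s3, s4, s6, s7}): φ is true.
  s5 (successors {s4, s7}): φ is true.
  s6 (successors {s0, s3, s7}): φ is true.
  s7 (successors {s1, s4}): φ is true.
For instance, at s6:
  At s6: q is true, □□r ∨ ◇q is true, so q ∨ (□□r ∨ ◇q) is true.
    At s6: □□r is false, ◇q is true, so □□r ∨ ◇q is true.
      At s6: □□r requires □r at every successor {s0, s3, s7}.
        □r fails at s0, so □□r is false at s6.
      At s6: ◇q requires q at some successor in {s0, s3, s7}.
        q holds at s3, so ◇q is true at s6.
Satisfying worlds: {s0, s1, s2, s3, s4, s5, s6, s7}

s0, s1, s2, s3, s4, s5, s6, s7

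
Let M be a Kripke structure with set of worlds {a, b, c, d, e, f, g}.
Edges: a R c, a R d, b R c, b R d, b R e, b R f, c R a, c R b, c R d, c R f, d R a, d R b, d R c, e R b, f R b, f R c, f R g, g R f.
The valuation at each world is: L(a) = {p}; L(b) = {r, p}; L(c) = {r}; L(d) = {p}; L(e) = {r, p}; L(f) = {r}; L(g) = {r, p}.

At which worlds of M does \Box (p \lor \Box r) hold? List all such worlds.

c, e, g

Let φ = \Box (p \lor \Box r). Evaluate φ at each world:
  a (successors {c, d}): φ is false.
  b (successors {c, d, e, f}): φ is false.
  c (successors {a, b, d, f}): φ is true.
  d (successors {a, b, c}): φ is false.
  e (successors {b}): φ is true.
  f (successors {b, c, g}): φ is false.
  g (successors {f}): φ is true.
For instance, at d:
  At d: \Box (p \lor \Box r) requires p \lor \Box r at every successor {a, b, c}.
    p \lor \Box r fails at c, so \Box (p \lor \Box r) is false at d.
      At c: p is false, \Box r is false, so p \lor \Box r is false.
Satisfying worlds: {c, e, g}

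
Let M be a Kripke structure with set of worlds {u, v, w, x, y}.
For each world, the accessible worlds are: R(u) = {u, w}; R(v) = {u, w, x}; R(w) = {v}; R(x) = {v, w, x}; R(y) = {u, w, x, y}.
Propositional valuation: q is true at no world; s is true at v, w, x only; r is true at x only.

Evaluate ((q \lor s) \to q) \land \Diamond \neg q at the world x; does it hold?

No

At x: (q \lor s) \to q is false, \Diamond \neg q is true, so ((q \lor s) \to q) \land \Diamond \neg q is false.
  At x: \Diamond \neg q requires \neg q at some successor in {v, w, x}.
    \neg q holds at v, so \Diamond \neg q is true at x.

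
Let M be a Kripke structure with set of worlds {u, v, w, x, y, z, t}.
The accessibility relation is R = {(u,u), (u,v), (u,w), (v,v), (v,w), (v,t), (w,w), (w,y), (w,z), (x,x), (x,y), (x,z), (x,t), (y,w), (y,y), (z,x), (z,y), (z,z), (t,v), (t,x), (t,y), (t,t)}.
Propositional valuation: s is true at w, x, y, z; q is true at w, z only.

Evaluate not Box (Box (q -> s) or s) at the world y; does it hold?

At y: Box (Box (q -> s) or s) is true, so not Box (Box (q -> s) or s) is false.
  At y: Box (Box (q -> s) or s) requires Box (q -> s) or s at every successor {w, y}.
      At w: Box (q -> s) is true, s is true, so Box (q -> s) or s is true.
      At y: Box (q -> s) is true, s is true, so Box (q -> s) or s is true.
  So Box (Box (q -> s) or s) is true at y.

No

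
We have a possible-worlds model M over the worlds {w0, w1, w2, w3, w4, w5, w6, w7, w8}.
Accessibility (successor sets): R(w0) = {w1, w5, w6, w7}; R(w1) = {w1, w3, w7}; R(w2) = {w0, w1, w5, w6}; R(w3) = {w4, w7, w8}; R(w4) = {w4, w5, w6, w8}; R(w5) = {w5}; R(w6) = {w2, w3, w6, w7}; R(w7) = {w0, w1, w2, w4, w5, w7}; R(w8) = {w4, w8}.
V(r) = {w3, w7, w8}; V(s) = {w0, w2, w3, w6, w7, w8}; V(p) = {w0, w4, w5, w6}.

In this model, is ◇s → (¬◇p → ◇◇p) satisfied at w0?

Yes

Recall that ◇ψ holds at a world iff ψ holds at some accessible world.
At w0: ◇s is true, ¬◇p → ◇◇p is true, so ◇s → (¬◇p → ◇◇p) is true.
  At w0: ◇s requires s at some successor in {w1, w5, w6, w7}.
    s holds at w6, so ◇s is true at w0.
  At w0: ¬◇p is false, ◇◇p is true, so ¬◇p → ◇◇p is true.
    At w0: ◇p is true, so ¬◇p is false.
      At w0: ◇p requires p at some successor in {w1, w5, w6, w7}.
        p holds at w5, so ◇p is true at w0.
    At w0: ◇◇p requires ◇p at some successor in {w1, w5, w6, w7}.
      ◇p holds at w5, so ◇◇p is true at w0.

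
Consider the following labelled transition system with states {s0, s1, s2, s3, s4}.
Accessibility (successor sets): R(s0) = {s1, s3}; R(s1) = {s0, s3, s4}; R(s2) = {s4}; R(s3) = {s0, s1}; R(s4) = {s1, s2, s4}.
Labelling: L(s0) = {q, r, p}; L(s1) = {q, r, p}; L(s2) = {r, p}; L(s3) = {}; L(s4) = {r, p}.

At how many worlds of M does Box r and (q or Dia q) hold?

Let φ = Box r and (q or Dia q). Evaluate φ at each world:
  s0 (successors {s1, s3}): φ is false.
  s1 (successors {s0, s3, s4}): φ is false.
  s2 (successors {s4}): φ is false.
  s3 (successors {s0, s1}): φ is true.
  s4 (successors {s1, s2, s4}): φ is true.
For instance, at s3:
  At s3: Box r is true, q or Dia q is true, so Box r and (q or Dia q) is true.
    At s3: Box r requires r at every successor {s0, s1}.
      At s0: r is true.
      At s1: r is true.
    So Box r is true at s3.
    At s3: q is false, Dia q is true, so q or Dia q is true.
      At s3: Dia q requires q at some successor in {s0, s1}.
        q holds at s0, so Dia q is true at s3.
Satisfying worlds: {s3, s4}

2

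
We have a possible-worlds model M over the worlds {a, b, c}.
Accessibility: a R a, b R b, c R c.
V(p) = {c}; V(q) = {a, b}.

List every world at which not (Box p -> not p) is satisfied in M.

Let φ = not (Box p -> not p). Evaluate φ at each world:
  a (successors {a}): φ is false.
  b (successors {b}): φ is false.
  c (successors {c}): φ is true.
For instance, at a:
  At a: Box p -> not p is true, so not (Box p -> not p) is false.
    At a: Box p is false, not p is true, so Box p -> not p is true.
      At a: Box p requires p at every successor {a}.
        p fails at a, so Box p is false at a.
Satisfying worlds: {c}

c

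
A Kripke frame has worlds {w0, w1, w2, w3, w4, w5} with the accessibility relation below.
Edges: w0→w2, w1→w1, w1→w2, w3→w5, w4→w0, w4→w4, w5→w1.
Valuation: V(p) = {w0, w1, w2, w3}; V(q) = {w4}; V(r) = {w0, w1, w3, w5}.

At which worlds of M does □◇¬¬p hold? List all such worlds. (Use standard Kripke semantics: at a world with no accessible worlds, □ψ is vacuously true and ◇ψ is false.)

Recall that □ψ holds at a world iff ψ holds at every accessible world, and ◇ψ holds iff ψ holds at some accessible world.
Let φ = □◇¬¬p. Evaluate φ at each world:
  w0 (successors {w2}): φ is false.
  w1 (successors {w1, w2}): φ is false.
  w2 (successors ∅): φ is true.
  w3 (successors {w5}): φ is true.
  w4 (successors {w0, w4}): φ is true.
  w5 (successors {w1}): φ is true.
For instance, at w3:
  At w3: □◇¬¬p requires ◇¬¬p at every successor {w5}.
      At w5: ◇¬¬p requires ¬¬p at some successor in {w1}.
        ¬¬p holds at w1, so ◇¬¬p is true at w5.
  So □◇¬¬p is true at w3.
Satisfying worlds: {w2, w3, w4, w5}

w2, w3, w4, w5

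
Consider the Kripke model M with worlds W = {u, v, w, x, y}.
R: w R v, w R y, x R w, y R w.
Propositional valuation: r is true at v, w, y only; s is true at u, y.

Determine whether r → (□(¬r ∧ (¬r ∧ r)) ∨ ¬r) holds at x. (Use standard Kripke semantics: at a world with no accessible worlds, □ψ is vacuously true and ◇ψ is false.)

At x: r is false, □(¬r ∧ (¬r ∧ r)) ∨ ¬r is true, so r → (□(¬r ∧ (¬r ∧ r)) ∨ ¬r) is true.
  At x: □(¬r ∧ (¬r ∧ r)) is false, ¬r is true, so □(¬r ∧ (¬r ∧ r)) ∨ ¬r is true.
    At x: □(¬r ∧ (¬r ∧ r)) requires ¬r ∧ (¬r ∧ r) at every successor {w}.
      ¬r ∧ (¬r ∧ r) fails at w, so □(¬r ∧ (¬r ∧ r)) is false at x.

Yes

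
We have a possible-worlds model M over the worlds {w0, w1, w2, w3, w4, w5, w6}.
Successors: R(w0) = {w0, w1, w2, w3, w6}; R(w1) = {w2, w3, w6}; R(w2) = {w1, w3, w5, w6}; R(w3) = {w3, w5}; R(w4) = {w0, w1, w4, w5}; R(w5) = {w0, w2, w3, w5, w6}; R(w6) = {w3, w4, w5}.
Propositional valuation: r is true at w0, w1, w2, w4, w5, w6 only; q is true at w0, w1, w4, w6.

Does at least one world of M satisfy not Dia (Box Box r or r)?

Let φ = not Dia (Box Box r or r). Evaluate φ at each world:
  w0 (successors {w0, w1, w2, w3, w6}): φ is false.
  w1 (successors {w2, w3, w6}): φ is false.
  w2 (successors {w1, w3, w5, w6}): φ is false.
  w3 (successors {w3, w5}): φ is false.
  w4 (successors {w0, w1, w4, w5}): φ is false.
  w5 (successors {w0, w2, w3, w5, w6}): φ is false.
  w6 (successors {w3, w4, w5}): φ is false.
For instance, at w4:
  At w4: Dia (Box Box r or r) is true, so not Dia (Box Box r or r) is false.
    At w4: Dia (Box Box r or r) requires Box Box r or r at some successor in {w0, w1, w4, w5}.
      Box Box r or r holds at w0, so Dia (Box Box r or r) is true at w4.

No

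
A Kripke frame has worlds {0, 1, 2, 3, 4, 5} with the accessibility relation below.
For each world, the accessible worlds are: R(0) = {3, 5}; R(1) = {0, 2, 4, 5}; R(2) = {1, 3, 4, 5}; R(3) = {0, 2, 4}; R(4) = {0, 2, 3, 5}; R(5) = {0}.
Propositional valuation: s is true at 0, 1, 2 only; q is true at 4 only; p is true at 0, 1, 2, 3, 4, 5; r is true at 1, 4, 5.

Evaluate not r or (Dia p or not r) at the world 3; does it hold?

Yes

At 3: not r is true, Dia p or not r is true, so not r or (Dia p or not r) is true.
  At 3: Dia p is true, not r is true, so Dia p or not r is true.
    At 3: Dia p requires p at some successor in {0, 2, 4}.
      p holds at 0, so Dia p is true at 3.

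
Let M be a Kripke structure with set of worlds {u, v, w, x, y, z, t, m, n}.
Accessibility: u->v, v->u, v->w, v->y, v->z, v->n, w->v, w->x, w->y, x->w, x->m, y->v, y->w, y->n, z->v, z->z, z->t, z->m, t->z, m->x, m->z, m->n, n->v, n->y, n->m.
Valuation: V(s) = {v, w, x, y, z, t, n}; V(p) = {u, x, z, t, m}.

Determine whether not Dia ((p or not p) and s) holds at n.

No

At n: Dia ((p or not p) and s) is true, so not Dia ((p or not p) and s) is false.
  At n: Dia ((p or not p) and s) requires (p or not p) and s at some successor in {v, y, m}.
    (p or not p) and s holds at v, so Dia ((p or not p) and s) is true at n.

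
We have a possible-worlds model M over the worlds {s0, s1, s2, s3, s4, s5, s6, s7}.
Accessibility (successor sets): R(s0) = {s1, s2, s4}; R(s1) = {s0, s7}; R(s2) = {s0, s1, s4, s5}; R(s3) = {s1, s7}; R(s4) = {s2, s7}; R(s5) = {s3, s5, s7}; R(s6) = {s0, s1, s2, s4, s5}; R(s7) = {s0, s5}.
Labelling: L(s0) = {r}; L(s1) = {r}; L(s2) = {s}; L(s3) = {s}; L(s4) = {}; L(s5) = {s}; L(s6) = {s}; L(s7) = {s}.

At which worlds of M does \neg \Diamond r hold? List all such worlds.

s4, s5

Recall that \Diamond ψ holds at a world iff ψ holds at some accessible world.
Let φ = \neg \Diamond r. Evaluate φ at each world:
  s0 (successors {s1, s2, s4}): φ is false.
  s1 (successors {s0, s7}): φ is false.
  s2 (successors {s0, s1, s4, s5}): φ is false.
  s3 (successors {s1, s7}): φ is false.
  s4 (successors {s2, s7}): φ is true.
  s5 (successors {s3, s5, s7}): φ is true.
  s6 (successors {s0, s1, s2, s4, s5}): φ is false.
  s7 (successors {s0, s5}): φ is false.
For instance, at s6:
  At s6: \Diamond r is true, so \neg \Diamond r is false.
    At s6: \Diamond r requires r at some successor in {s0, s1, s2, s4, s5}.
      r holds at s0, so \Diamond r is true at s6.
Satisfying worlds: {s4, s5}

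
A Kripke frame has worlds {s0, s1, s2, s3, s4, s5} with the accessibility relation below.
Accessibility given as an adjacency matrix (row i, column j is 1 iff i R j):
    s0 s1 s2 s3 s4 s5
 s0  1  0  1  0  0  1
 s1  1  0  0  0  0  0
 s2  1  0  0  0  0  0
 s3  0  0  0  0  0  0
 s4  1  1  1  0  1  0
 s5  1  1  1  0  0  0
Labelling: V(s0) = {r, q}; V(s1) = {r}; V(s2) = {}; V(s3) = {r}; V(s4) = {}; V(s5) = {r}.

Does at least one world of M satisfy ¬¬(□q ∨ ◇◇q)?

Let φ = ¬¬(□q ∨ ◇◇q). Evaluate φ at each world:
  s0 (successors {s0, s2, s5}): φ is true.
  s1 (successors {s0}): φ is true.
  s2 (successors {s0}): φ is true.
  s3 (successors ∅): φ is true.
  s4 (successors {s0, s1, s2, s4}): φ is true.
  s5 (successors {s0, s1, s2}): φ is true.
Detail at s0 (witness):
  At s0: ¬(□q ∨ ◇◇q) is false, so ¬¬(□q ∨ ◇◇q) is true.
    At s0: □q ∨ ◇◇q is true, so ¬(□q ∨ ◇◇q) is false.
      At s0: □q is false, ◇◇q is true, so □q ∨ ◇◇q is true.

Yes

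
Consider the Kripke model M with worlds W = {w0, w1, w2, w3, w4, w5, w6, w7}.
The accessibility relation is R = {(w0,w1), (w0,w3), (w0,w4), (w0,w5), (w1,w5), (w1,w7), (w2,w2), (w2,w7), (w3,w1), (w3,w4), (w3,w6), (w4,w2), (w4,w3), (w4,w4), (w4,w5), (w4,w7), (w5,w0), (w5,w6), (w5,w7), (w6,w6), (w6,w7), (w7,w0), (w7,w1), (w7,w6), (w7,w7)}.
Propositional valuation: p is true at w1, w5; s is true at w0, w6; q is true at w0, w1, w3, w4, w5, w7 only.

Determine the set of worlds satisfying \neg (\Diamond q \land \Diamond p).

Let φ = \neg (\Diamond q \land \Diamond p). Evaluate φ at each world:
  w0 (successors {w1, w3, w4, w5}): φ is false.
  w1 (successors {w5, w7}): φ is false.
  w2 (successors {w2, w7}): φ is true.
  w3 (successors {w1, w4, w6}): φ is false.
  w4 (successors {w2, w3, w4, w5, w7}): φ is false.
  w5 (successors {w0, w6, w7}): φ is true.
  w6 (successors {w6, w7}): φ is true.
  w7 (successors {w0, w1, w6, w7}): φ is false.
For instance, at w7:
  At w7: \Diamond q \land \Diamond p is true, so \neg (\Diamond q \land \Diamond p) is false.
    At w7: \Diamond q is true, \Diamond p is true, so \Diamond q \land \Diamond p is true.
      At w7: \Diamond q requires q at some successor in {w0, w1, w6, w7}.
        q holds at w0, so \Diamond q is true at w7.
      At w7: \Diamond p requires p at some successor in {w0, w1, w6, w7}.
        p holds at w1, so \Diamond p is true at w7.
Satisfying worlds: {w2, w5, w6}

w2, w5, w6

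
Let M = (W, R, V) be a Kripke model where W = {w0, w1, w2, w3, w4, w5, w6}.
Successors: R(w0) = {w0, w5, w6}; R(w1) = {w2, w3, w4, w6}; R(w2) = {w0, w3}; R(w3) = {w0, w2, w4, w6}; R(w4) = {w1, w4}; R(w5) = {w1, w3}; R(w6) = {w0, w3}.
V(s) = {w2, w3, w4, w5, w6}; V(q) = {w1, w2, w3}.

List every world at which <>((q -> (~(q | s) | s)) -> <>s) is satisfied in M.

Recall that <>ψ holds at a world iff ψ holds at some accessible world.
Let φ = <>((q -> (~(q | s) | s)) -> <>s). Evaluate φ at each world:
  w0 (successors {w0, w5, w6}): φ is true.
  w1 (successors {w2, w3, w4, w6}): φ is true.
  w2 (successors {w0, w3}): φ is true.
  w3 (successors {w0, w2, w4, w6}): φ is true.
  w4 (successors {w1, w4}): φ is true.
  w5 (successors {w1, w3}): φ is true.
  w6 (successors {w0, w3}): φ is true.
For instance, at w2:
  At w2: <>((q -> (~(q | s) | s)) -> <>s) requires (q -> (~(q | s) | s)) -> <>s at some successor in {w0, w3}.
    (q -> (~(q | s) | s)) -> <>s holds at w0, so <>((q -> (~(q | s) | s)) -> <>s) is true at w2.
      At w0: q -> (~(q | s) | s) is true, <>s is true, so (q -> (~(q | s) | s)) -> <>s is true.
Satisfying worlds: {w0, w1, w2, w3, w4, w5, w6}

w0, w1, w2, w3, w4, w5, w6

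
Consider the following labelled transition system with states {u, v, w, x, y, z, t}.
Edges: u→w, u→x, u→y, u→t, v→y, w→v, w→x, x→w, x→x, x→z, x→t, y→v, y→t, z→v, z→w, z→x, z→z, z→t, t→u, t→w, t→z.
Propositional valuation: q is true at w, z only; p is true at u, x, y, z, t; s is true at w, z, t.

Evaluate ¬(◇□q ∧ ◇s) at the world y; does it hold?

Yes

Recall that □ψ holds at a world iff ψ holds at every accessible world, and ◇ψ holds iff ψ holds at some accessible world.
At y: ◇□q ∧ ◇s is false, so ¬(◇□q ∧ ◇s) is true.
  At y: ◇□q is false, ◇s is true, so ◇□q ∧ ◇s is false.
    At y: ◇□q requires □q at some successor in {v, t}.
      At v: □q is false.
      At t: □q is false.
    So ◇□q is false at y.
    At y: ◇s requires s at some successor in {v, t}.
      s holds at t, so ◇s is true at y.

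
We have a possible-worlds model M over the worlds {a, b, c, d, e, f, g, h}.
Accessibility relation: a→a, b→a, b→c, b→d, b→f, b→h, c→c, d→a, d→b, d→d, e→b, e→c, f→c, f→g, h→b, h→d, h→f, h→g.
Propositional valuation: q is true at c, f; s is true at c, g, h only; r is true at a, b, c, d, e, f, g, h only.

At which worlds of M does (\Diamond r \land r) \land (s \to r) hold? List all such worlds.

a, b, c, d, e, f, h

Let φ = (\Diamond r \land r) \land (s \to r). Evaluate φ at each world:
  a (successors {a}): φ is true.
  b (successors {a, c, d, f, h}): φ is true.
  c (successors {c}): φ is true.
  d (successors {a, b, d}): φ is true.
  e (successors {b, c}): φ is true.
  f (successors {c, g}): φ is true.
  g (successors ∅): φ is false.
  h (successors {b, d, f, g}): φ is true.
For instance, at b:
  At b: \Diamond r \land r is true, s \to r is true, so (\Diamond r \land r) \land (s \to r) is true.
    At b: \Diamond r is true, r is true, so \Diamond r \land r is true.
      At b: \Diamond r requires r at some successor in {a, c, d, f, h}.
        r holds at a, so \Diamond r is true at b.
Satisfying worlds: {a, b, c, d, e, f, h}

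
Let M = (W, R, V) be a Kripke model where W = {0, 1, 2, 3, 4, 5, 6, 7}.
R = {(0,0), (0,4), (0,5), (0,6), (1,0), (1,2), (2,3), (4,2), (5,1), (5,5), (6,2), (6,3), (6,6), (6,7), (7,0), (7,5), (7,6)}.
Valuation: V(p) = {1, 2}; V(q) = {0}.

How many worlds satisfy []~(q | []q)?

3

Let φ = []~(q | []q). Evaluate φ at each world:
  0 (successors {0, 4, 5, 6}): φ is false.
  1 (successors {0, 2}): φ is false.
  2 (successors {3}): φ is false.
  3 (successors ∅): φ is true.
  4 (successors {2}): φ is true.
  5 (successors {1, 5}): φ is true.
  6 (successors {2, 3, 6, 7}): φ is false.
  7 (successors {0, 5, 6}): φ is false.
For instance, at 1:
  At 1: []~(q | []q) requires ~(q | []q) at every successor {0, 2}.
    ~(q | []q) fails at 0, so []~(q | []q) is false at 1.
      At 0: q | []q is true, so ~(q | []q) is false.
Satisfying worlds: {3, 4, 5}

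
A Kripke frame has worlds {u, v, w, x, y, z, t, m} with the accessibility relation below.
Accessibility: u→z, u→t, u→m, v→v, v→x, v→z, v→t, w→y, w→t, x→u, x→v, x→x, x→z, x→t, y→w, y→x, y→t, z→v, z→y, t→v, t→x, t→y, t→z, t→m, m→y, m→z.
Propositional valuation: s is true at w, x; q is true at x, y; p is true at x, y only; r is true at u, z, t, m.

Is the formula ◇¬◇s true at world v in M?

Yes

At v: ◇¬◇s requires ¬◇s at some successor in {v, x, z, t}.
  ¬◇s holds at z, so ◇¬◇s is true at v.
    At z: ◇s is false, so ¬◇s is true.
      At z: ◇s requires s at some successor in {v, y}.
        At v: s is false.
        At y: s is false.
      So ◇s is false at z.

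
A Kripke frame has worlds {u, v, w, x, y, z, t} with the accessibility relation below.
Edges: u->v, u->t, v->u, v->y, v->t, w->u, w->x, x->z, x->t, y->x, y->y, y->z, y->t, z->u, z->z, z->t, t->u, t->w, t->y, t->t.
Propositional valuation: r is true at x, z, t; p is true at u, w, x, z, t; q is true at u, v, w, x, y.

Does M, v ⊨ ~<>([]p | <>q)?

At v: <>([]p | <>q) is true, so ~<>([]p | <>q) is false.
  At v: <>([]p | <>q) requires []p | <>q at some successor in {u, y, t}.
    []p | <>q holds at u, so <>([]p | <>q) is true at v.
      At u: []p is false, <>q is true, so []p | <>q is true.

No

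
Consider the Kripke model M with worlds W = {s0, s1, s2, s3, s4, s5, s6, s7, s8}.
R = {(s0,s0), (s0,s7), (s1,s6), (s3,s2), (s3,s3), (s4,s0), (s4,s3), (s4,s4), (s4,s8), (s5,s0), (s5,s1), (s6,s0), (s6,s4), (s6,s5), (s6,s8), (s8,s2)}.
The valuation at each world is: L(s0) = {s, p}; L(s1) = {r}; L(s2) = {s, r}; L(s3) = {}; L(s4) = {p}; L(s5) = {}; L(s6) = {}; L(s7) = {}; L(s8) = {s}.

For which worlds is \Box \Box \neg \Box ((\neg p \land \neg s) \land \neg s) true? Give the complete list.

Let φ = \Box \Box \neg \Box ((\neg p \land \neg s) \land \neg s). Evaluate φ at each world:
  s0 (successors {s0, s7}): φ is false.
  s1 (successors {s6}): φ is true.
  s2 (successors ∅): φ is true.
  s3 (successors {s2, s3}): φ is false.
  s4 (successors {s0, s3, s4, s8}): φ is false.
  s5 (successors {s0, s1}): φ is false.
  s6 (successors {s0, s4, s5, s8}): φ is false.
  s7 (successors ∅): φ is true.
  s8 (successors {s2}): φ is true.
For instance, at s5:
  At s5: \Box \Box \neg \Box ((\neg p \land \neg s) \land \neg s) requires \Box \neg \Box ((\neg p \land \neg s) \land \neg s) at every successor {s0, s1}.
    \Box \neg \Box ((\neg p \land \neg s) \land \neg s) fails at s0, so \Box \Box \neg \Box ((\neg p \land \neg s) \land \neg s) is false at s5.
      At s0: \Box \neg \Box ((\neg p \land \neg s) \land \neg s) requires \neg \Box ((\neg p \land \neg s) \land \neg s) at every successor {s0, s7}.
        \neg \Box ((\neg p \land \neg s) \land \neg s) fails at s7, so \Box \neg \Box ((\neg p \land \neg s) \land \neg s) is false at s0.
Satisfying worlds: {s1, s2, s7, s8}

s1, s2, s7, s8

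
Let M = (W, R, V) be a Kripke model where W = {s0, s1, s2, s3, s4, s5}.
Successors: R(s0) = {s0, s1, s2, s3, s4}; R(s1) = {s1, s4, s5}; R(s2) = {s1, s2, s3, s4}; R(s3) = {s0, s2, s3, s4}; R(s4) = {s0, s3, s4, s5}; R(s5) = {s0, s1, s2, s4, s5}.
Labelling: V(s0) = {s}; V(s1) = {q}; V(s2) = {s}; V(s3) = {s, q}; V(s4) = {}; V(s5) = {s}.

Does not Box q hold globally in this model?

Yes

Let φ = not Box q. Evaluate φ at each world:
  s0 (successors {s0, s1, s2, s3, s4}): φ is true.
  s1 (successors {s1, s4, s5}): φ is true.
  s2 (successors {s1, s2, s3, s4}): φ is true.
  s3 (successors {s0, s2, s3, s4}): φ is true.
  s4 (successors {s0, s3, s4, s5}): φ is true.
  s5 (successors {s0, s1, s2, s4, s5}): φ is true.
For instance, at s3:
  At s3: Box q is false, so not Box q is true.
    At s3: Box q requires q at every successor {s0, s2, s3, s4}.
      q fails at s0, so Box q is false at s3.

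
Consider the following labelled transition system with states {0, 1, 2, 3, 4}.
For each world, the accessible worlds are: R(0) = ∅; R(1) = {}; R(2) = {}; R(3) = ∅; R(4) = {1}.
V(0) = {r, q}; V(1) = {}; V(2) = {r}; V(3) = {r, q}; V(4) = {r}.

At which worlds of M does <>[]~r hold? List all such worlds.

Let φ = <>[]~r. Evaluate φ at each world:
  0 (successors ∅): φ is false.
  1 (successors ∅): φ is false.
  2 (successors ∅): φ is false.
  3 (successors ∅): φ is false.
  4 (successors {1}): φ is true.
For instance, at 4:
  At 4: <>[]~r requires []~r at some successor in {1}.
    []~r holds at 1, so <>[]~r is true at 4.
      At 1: no accessible worlds, so []~r holds vacuously.
Satisfying worlds: {4}

4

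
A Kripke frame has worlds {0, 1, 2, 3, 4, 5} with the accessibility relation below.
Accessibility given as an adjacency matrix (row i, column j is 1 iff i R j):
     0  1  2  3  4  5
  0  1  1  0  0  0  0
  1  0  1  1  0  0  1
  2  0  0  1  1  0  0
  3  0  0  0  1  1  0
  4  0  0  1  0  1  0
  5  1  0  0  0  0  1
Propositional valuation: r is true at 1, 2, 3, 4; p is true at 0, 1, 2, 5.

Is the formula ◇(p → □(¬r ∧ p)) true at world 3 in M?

Yes

At 3: ◇(p → □(¬r ∧ p)) requires p → □(¬r ∧ p) at some successor in {3, 4}.
  p → □(¬r ∧ p) holds at 3, so ◇(p → □(¬r ∧ p)) is true at 3.
    At 3: p is false, □(¬r ∧ p) is false, so p → □(¬r ∧ p) is true.
      At 3: □(¬r ∧ p) requires ¬r ∧ p at every successor {3, 4}.
        ¬r ∧ p fails at 3, so □(¬r ∧ p) is false at 3.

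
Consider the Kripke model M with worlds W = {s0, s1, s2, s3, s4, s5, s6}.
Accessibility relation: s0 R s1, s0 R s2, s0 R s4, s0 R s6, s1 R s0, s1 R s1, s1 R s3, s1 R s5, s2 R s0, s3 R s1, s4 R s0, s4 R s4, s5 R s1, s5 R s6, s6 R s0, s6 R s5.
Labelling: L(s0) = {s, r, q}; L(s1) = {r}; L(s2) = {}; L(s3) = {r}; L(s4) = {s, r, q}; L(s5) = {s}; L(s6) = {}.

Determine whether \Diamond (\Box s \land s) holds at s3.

No

Recall that \Box ψ holds at a world iff ψ holds at every accessible world, and \Diamond ψ holds iff ψ holds at some accessible world.
At s3: \Diamond (\Box s \land s) requires \Box s \land s at some successor in {s1}.
  At s1: \Box s \land s is false.
So \Diamond (\Box s \land s) is false at s3.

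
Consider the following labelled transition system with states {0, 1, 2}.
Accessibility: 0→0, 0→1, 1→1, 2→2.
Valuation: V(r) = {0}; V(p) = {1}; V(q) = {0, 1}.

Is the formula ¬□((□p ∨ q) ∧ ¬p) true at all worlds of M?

Yes

Let φ = ¬□((□p ∨ q) ∧ ¬p). Evaluate φ at each world:
  0 (successors {0, 1}): φ is true.
  1 (successors {1}): φ is true.
  2 (successors {2}): φ is true.
For instance, at 2:
  At 2: □((□p ∨ q) ∧ ¬p) is false, so ¬□((□p ∨ q) ∧ ¬p) is true.
    At 2: □((□p ∨ q) ∧ ¬p) requires (□p ∨ q) ∧ ¬p at every successor {2}.
      (□p ∨ q) ∧ ¬p fails at 2, so □((□p ∨ q) ∧ ¬p) is false at 2.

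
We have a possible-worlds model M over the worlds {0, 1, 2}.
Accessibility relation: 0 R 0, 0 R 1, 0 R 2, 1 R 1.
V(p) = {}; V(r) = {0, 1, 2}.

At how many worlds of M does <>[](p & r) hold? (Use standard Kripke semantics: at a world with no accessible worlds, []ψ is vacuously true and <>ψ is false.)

1

Let φ = <>[](p & r). Evaluate φ at each world:
  0 (successors {0, 1, 2}): φ is true.
  1 (successors {1}): φ is false.
  2 (successors ∅): φ is false.
For instance, at 0:
  At 0: <>[](p & r) requires [](p & r) at some successor in {0, 1, 2}.
    [](p & r) holds at 2, so <>[](p & r) is true at 0.
      At 2: no accessible worlds, so [](p & r) holds vacuously.
Satisfying worlds: {0}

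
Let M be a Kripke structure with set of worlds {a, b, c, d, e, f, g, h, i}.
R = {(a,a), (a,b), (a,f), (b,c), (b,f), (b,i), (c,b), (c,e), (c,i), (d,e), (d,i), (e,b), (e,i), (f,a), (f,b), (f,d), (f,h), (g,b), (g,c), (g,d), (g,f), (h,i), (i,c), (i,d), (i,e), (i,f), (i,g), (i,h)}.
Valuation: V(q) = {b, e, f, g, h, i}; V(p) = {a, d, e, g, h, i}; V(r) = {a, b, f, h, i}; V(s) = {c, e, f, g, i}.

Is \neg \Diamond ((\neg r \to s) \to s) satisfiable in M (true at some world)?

Let φ = \neg \Diamond ((\neg r \to s) \to s). Evaluate φ at each world:
  a (successors {a, b, f}): φ is false.
  b (successors {c, f, i}): φ is false.
  c (successors {b, e, i}): φ is false.
  d (successors {e, i}): φ is false.
  e (successors {b, i}): φ is false.
  f (successors {a, b, d, h}): φ is false.
  g (successors {b, c, d, f}): φ is false.
  h (successors {i}): φ is false.
  i (successors {c, d, e, f, g, h}): φ is false.
For instance, at c:
  At c: \Diamond ((\neg r \to s) \to s) is true, so \neg \Diamond ((\neg r \to s) \to s) is false.
    At c: \Diamond ((\neg r \to s) \to s) requires (\neg r \to s) \to s at some successor in {b, e, i}.
      (\neg r \to s) \to s holds at e, so \Diamond ((\neg r \to s) \to s) is true at c.

No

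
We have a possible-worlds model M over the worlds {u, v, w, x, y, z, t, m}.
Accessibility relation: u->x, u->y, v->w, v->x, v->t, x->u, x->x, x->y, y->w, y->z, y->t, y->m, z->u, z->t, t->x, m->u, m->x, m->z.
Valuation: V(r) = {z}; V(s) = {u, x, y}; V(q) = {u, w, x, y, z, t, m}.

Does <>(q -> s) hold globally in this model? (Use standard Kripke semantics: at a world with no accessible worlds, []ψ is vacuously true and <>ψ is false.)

No

Let φ = <>(q -> s). Evaluate φ at each world:
  u (successors {x, y}): φ is true.
  v (successors {w, x, t}): φ is true.
  w (successors ∅): φ is false.
  x (successors {u, x, y}): φ is true.
  y (successors {w, z, t, m}): φ is false.
  z (successors {u, t}): φ is true.
  t (successors {x}): φ is true.
  m (successors {u, x, z}): φ is true.
Detail at w (counterexample):
  At w: no accessible worlds, so <>(q -> s) is false.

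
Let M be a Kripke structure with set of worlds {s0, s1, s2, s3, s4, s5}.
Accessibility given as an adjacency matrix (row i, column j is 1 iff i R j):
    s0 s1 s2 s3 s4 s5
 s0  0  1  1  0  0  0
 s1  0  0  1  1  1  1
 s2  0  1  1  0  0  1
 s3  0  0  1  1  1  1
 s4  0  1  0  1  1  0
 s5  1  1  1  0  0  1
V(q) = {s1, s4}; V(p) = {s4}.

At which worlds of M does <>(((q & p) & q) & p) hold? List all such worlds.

s1, s3, s4

Let φ = <>(((q & p) & q) & p). Evaluate φ at each world:
  s0 (successors {s1, s2}): φ is false.
  s1 (successors {s2, s3, s4, s5}): φ is true.
  s2 (successors {s1, s2, s5}): φ is false.
  s3 (successors {s2, s3, s4, s5}): φ is true.
  s4 (successors {s1, s3, s4}): φ is true.
  s5 (successors {s0, s1, s2, s5}): φ is false.
For instance, at s3:
  At s3: <>(((q & p) & q) & p) requires ((q & p) & q) & p at some successor in {s2, s3, s4, s5}.
    ((q & p) & q) & p holds at s4, so <>(((q & p) & q) & p) is true at s3.
Satisfying worlds: {s1, s3, s4}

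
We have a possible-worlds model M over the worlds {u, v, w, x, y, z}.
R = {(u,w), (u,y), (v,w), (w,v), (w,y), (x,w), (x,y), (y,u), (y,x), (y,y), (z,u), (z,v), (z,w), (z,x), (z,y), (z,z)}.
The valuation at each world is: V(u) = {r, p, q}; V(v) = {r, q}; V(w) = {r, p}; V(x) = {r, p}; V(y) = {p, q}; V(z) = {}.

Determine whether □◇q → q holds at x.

No

Recall that □ψ holds at a world iff ψ holds at every accessible world, and ◇ψ holds iff ψ holds at some accessible world.
At x: □◇q is true, q is false, so □◇q → q is false.
  At x: □◇q requires ◇q at every successor {w, y}.
      At w: ◇q requires q at some successor in {v, y}.
        q holds at v, so ◇q is true at w.
      At y: ◇q requires q at some successor in {u, x, y}.
        q holds at u, so ◇q is true at y.
  So □◇q is true at x.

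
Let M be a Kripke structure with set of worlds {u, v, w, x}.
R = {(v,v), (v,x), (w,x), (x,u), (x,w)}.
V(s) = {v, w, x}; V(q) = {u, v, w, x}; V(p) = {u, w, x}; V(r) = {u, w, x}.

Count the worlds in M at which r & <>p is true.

Let φ = r & <>p. Evaluate φ at each world:
  u (successors ∅): φ is false.
  v (successors {v, x}): φ is false.
  w (successors {x}): φ is true.
  x (successors {u, w}): φ is true.
For instance, at x:
  At x: r is true, <>p is true, so r & <>p is true.
    At x: <>p requires p at some successor in {u, w}.
      p holds at u, so <>p is true at x.
Satisfying worlds: {w, x}

2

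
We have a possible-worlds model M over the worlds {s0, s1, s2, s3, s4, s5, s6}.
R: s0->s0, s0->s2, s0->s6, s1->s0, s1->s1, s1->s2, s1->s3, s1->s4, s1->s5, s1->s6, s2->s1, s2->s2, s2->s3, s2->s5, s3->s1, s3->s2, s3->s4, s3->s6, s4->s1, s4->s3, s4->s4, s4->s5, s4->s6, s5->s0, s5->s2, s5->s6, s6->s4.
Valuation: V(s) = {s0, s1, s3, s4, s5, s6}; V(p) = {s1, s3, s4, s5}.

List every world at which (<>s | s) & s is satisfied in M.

s0, s1, s3, s4, s5, s6

Recall that <>ψ holds at a world iff ψ holds at some accessible world.
Let φ = (<>s | s) & s. Evaluate φ at each world:
  s0 (successors {s0, s2, s6}): φ is true.
  s1 (successors {s0, s1, s2, s3, s4, s5, s6}): φ is true.
  s2 (successors {s1, s2, s3, s5}): φ is false.
  s3 (successors {s1, s2, s4, s6}): φ is true.
  s4 (successors {s1, s3, s4, s5, s6}): φ is true.
  s5 (successors {s0, s2, s6}): φ is true.
  s6 (successors {s4}): φ is true.
For instance, at s0:
  At s0: <>s | s is true, s is true, so (<>s | s) & s is true.
    At s0: <>s is true, s is true, so <>s | s is true.
      At s0: <>s requires s at some successor in {s0, s2, s6}.
        s holds at s0, so <>s is true at s0.
Satisfying worlds: {s0, s1, s3, s4, s5, s6}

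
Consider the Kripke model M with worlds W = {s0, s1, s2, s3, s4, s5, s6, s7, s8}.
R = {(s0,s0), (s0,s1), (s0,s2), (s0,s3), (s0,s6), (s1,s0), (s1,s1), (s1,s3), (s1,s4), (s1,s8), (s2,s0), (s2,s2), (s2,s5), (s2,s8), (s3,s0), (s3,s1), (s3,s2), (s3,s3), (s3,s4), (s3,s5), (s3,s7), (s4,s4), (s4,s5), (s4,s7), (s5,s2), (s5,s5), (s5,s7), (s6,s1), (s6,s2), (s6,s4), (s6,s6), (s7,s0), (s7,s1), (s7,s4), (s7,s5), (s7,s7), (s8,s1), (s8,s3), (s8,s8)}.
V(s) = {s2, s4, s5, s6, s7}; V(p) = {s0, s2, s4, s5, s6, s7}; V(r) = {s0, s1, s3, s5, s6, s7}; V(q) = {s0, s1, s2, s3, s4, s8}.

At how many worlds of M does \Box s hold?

2

Let φ = \Box s. Evaluate φ at each world:
  s0 (successors {s0, s1, s2, s3, s6}): φ is false.
  s1 (successors {s0, s1, s3, s4, s8}): φ is false.
  s2 (successors {s0, s2, s5, s8}): φ is false.
  s3 (successors {s0, s1, s2, s3, s4, s5, s7}): φ is false.
  s4 (successors {s4, s5, s7}): φ is true.
  s5 (successors {s2, s5, s7}): φ is true.
  s6 (successors {s1, s2, s4, s6}): φ is false.
  s7 (successors {s0, s1, s4, s5, s7}): φ is false.
  s8 (successors {s1, s3, s8}): φ is false.
For instance, at s2:
  At s2: \Box s requires s at every successor {s0, s2, s5, s8}.
    s fails at s0, so \Box s is false at s2.
Satisfying worlds: {s4, s5}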